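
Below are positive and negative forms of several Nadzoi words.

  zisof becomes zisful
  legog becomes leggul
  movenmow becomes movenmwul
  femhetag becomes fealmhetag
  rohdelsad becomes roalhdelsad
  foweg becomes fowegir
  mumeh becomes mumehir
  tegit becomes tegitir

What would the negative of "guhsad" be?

legog and femhetag both end in -g yet inflect differently (leggul, fealmhetag), so the final letter is not what conditions the rule; the last vowel is.
"guhsad" has last vowel 'a'. The stems whose last vowel is 'a' (femhetag → fealmhetag, rohdelsad → roalhdelsad) insert -al- after the first vowel.
The other patterns: stems whose last vowel is 'o' delete the last vowel and add -ul; stems whose last vowel is 'e' or 'i' add -ir.
So guhsad → gualhsad.

gualhsad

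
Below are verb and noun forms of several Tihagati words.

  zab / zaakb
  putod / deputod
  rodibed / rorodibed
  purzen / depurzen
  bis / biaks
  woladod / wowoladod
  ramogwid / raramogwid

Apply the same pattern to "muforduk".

putod and woladod both end in -d yet inflect differently (deputod, wowoladod), so the final letter is not what conditions the rule; the number of vowels is.
"muforduk" has 3 vowels. The stems with 3 vowels (woladod → wowoladod, rodibed → rorodibed, ramogwid → raramogwid) repeat the first consonant+vowel as a prefix.
The other patterns: stems with 1 vowel insert -ak- after the first vowel; stems with 2 vowels add the prefix de-.
So muforduk → mumuforduk.

mumuforduk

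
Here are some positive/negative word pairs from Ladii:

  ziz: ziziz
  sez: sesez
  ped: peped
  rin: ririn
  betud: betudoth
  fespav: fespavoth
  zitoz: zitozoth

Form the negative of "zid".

ped and betud both end in -d yet inflect differently (peped, betudoth), so the final letter is not what conditions the rule; the number of vowels is.
"zid" has 1 vowel. The stems with 1 vowel (ziz → ziziz, sez → sesez, ped → peped) repeat the first consonant+vowel as a prefix.
So zid → zizid.

zizid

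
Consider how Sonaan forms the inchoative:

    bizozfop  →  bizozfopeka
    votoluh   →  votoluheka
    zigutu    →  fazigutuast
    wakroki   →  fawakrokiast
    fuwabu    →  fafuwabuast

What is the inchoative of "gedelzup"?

"gedelzup" ends in a consonant. The stems ending in a consonant (bizozfop → bizozfopeka, votoluh → votoluheka) add -eka.
The other pattern: stems ending in a vowel add fa- … -ast around the stem.
So gedelzup → gedelzupeka.

gedelzupeka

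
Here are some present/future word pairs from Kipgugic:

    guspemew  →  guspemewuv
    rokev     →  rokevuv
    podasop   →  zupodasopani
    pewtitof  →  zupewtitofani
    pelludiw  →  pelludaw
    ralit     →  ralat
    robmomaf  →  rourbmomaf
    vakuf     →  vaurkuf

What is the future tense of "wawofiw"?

guspemew and pelludiw both end in -w yet inflect differently (guspemewuv, pelludaw), so the final letter is not what conditions the rule; the last vowel is.
"wawofiw" has last vowel 'i'. The stems whose last vowel is 'i' (pelludiw → pelludaw, ralit → ralat) change the last vowel to 'a'.
The other patterns: stems whose last vowel is 'e' add -uv; stems whose last vowel is 'o' add zu- … -ani around the stem; stems whose last vowel is 'a' or 'u' insert -ur- after the first vowel.
So wawofiw → wawofaw.

wawofaw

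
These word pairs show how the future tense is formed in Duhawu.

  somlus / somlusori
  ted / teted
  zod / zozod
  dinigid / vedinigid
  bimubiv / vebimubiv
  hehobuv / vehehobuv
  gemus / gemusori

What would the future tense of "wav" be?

wawav

ted and dinigid both end in -d yet inflect differently (teted, vedinigid), so the final letter is not what conditions the rule; the number of vowels is.
"wav" has 1 vowel. The stems with 1 vowel (ted → teted, zod → zozod) repeat the first consonant+vowel as a prefix.
The other patterns: stems with 2 vowels add -ori; stems with 3 vowels add the prefix ve-.
So wav → wawav.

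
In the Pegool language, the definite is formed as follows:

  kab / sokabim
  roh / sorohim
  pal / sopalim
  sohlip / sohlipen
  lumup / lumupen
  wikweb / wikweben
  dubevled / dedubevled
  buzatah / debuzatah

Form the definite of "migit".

migiten

kab and wikweb both end in -b yet inflect differently (sokabim, wikweben), so the final letter is not what conditions the rule; the number of vowels is.
"migit" has 2 vowels. The stems with 2 vowels (sohlip → sohlipen, lumup → lumupen, wikweb → wikweben) add -en.
The other patterns: stems with 1 vowel add so- … -im around the stem; stems with 3 vowels add the prefix de-.
So migit → migiten.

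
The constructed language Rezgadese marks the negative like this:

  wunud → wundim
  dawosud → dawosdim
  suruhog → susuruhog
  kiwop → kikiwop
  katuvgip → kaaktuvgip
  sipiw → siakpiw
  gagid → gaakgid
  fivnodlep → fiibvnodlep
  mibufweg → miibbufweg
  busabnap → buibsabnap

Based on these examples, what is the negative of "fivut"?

kiwop and katuvgip both end in -p yet inflect differently (kikiwop, kaaktuvgip), so the final letter is not what conditions the rule; the last vowel is.
"fivut" has last vowel 'u'. The stems whose last vowel is 'u' (wunud → wundim, dawosud → dawosdim) delete the last vowel and add -im.
The other patterns: stems whose last vowel is 'o' repeat the first consonant+vowel as a prefix; stems whose last vowel is 'i' insert -ak- after the first vowel; stems whose last vowel is 'a' or 'e' insert -ib- after the first vowel.
So fivut → fivtim.

fivtim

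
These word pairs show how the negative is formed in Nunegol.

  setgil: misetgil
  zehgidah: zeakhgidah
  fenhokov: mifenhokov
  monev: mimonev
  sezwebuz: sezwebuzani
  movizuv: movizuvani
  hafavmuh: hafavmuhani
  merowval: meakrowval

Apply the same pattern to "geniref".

"geniref" has last vowel 'e'. The one such stem in the data (monev → mimonev) adds the prefix mi-, so the same rule applies.
So geniref → migeniref.

migeniref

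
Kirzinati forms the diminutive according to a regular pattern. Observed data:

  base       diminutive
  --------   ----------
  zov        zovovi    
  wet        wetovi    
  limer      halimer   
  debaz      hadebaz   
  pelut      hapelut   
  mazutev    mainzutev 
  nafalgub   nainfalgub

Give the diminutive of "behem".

habehem

wet and pelut both end in -t yet inflect differently (wetovi, hapelut), so the final letter is not what conditions the rule; the number of vowels is.
"behem" has 2 vowels. The stems with 2 vowels (limer → halimer, debaz → hadebaz, pelut → hapelut) add the prefix ha-.
So behem → habehem.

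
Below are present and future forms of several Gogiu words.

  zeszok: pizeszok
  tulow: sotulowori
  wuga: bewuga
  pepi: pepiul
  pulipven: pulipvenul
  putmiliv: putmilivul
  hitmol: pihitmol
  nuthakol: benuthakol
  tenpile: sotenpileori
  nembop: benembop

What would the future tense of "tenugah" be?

nuthakol and hitmol both end in -l yet inflect differently (benuthakol, pihitmol), so the final letter is not what conditions the rule; the first letter is.
"tenugah" begins with t-. The stems beginning with t- (tulow → sotulowori, tenpile → sotenpileori) add so- … -ori around the stem.
The other patterns: stems beginning with p- add -ul; stems beginning with n- or w- add the prefix be-; stems beginning with h- or z- add the prefix pi-.
So tenugah → sotenugahori.

sotenugahori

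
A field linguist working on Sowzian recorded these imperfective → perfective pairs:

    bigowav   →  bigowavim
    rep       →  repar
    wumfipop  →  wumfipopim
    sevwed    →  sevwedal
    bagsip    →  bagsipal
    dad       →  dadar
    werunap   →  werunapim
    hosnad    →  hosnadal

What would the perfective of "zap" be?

"zap" has 1 vowel. The stems with 1 vowel (rep → repar, dad → dadar) add -ar.
The other patterns: stems with 2 vowels add -al; stems with 3 vowels add -im.
So zap → zapar.

zapar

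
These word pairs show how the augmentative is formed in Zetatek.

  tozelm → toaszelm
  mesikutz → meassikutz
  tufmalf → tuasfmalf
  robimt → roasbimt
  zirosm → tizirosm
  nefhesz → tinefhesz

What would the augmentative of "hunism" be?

nefhesz and mesikutz both end in -z yet inflect differently (tinefhesz, meassikutz), so the final letter is not what conditions the rule; the second-to-last letter is.
"hunism" has second-to-last letter 's'. The stems whose second-to-last letter is 's' (nefhesz → tinefhesz, zirosm → tizirosm) add the prefix ti-.
So hunism → tihunism.

tihunism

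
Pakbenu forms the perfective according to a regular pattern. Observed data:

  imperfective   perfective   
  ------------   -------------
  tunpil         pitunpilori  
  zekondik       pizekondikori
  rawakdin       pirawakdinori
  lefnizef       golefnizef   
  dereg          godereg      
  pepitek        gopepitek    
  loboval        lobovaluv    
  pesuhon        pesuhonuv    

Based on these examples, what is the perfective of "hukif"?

pihukifori

zekondik and pepitek both end in -k yet inflect differently (pizekondikori, gopepitek), so the final letter is not what conditions the rule; the last vowel is.
"hukif" has last vowel 'i'. The stems whose last vowel is 'i' (tunpil → pitunpilori, zekondik → pizekondikori, rawakdin → pirawakdinori) add pi- … -ori around the stem.
The other patterns: stems whose last vowel is 'e' add the prefix go-; stems whose last vowel is 'a' or 'o' add -uv.
So hukif → pihukifori.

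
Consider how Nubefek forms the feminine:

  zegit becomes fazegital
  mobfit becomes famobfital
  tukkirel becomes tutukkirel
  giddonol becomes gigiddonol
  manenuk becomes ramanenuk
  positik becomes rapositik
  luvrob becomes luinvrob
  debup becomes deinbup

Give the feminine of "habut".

zegit and positik both have last vowel 'i' yet inflect differently (fazegital, rapositik), so the last vowel is not what conditions the rule; the final letter is.
"habut" ends in -t. The stems ending in -t (zegit → fazegital, mobfit → famobfital) add fa- … -al around the stem.
So habut → fahabutal.

fahabutal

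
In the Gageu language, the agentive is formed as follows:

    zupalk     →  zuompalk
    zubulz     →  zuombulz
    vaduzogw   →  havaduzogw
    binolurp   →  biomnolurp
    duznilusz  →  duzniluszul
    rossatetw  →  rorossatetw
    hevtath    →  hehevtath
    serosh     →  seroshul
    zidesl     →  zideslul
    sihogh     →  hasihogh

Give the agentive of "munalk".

vaduzogw and rossatetw both end in -w yet inflect differently (havaduzogw, rorossatetw), so the final letter is not what conditions the rule; the second-to-last letter is.
"munalk" has second-to-last letter 'l'. The stems whose second-to-last letter is 'l' (zubulz → zuombulz, zupalk → zuompalk) insert -om- after the first vowel.
The other patterns: stems whose second-to-last letter is 'g' add the prefix ha-; stems whose second-to-last letter is 't' repeat the first consonant+vowel as a prefix; stems whose second-to-last letter is 's' add -ul.
So munalk → muomnalk.

muomnalk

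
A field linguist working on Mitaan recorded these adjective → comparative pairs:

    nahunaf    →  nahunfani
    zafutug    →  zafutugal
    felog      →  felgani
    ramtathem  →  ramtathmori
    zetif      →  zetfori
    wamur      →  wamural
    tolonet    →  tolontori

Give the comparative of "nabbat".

zafutug and felog both end in -g yet inflect differently (zafutugal, felgani), so the final letter is not what conditions the rule; the last vowel is.
"nabbat" has last vowel 'a'. The one such stem in the data (nahunaf → nahunfani) deletes the last vowel and adds -ani (as does felog), so the same rule applies.
The other patterns: stems whose last vowel is 'u' add -al; stems whose last vowel is 'e' or 'i' delete the last vowel and add -ori.
So nabbat → nabbtani.

nabbtani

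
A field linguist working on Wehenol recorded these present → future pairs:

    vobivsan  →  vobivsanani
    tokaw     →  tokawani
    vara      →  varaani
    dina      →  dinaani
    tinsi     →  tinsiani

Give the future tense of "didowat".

Every pair shown (vobivsan → vobivsanani, tokaw → tokawani, vara → varaani, …) follows the same rule: add -ani.
So didowat → didowatani.

didowatani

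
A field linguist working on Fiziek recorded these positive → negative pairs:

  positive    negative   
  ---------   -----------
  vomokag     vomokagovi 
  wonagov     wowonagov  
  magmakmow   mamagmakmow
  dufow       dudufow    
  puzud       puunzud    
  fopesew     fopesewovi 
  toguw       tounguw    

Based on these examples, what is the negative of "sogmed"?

sogmedovi

toguw and magmakmow both end in -w yet inflect differently (tounguw, mamagmakmow), so the final letter is not what conditions the rule; the last vowel is.
"sogmed" has last vowel 'e'. The one such stem in the data (fopesew → fopesewovi) adds -ovi, so the same rule applies.
So sogmed → sogmedovi.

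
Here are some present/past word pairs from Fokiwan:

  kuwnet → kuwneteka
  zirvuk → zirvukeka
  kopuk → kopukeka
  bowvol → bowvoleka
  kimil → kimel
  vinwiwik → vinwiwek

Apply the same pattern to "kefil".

"kefil" has last vowel 'i'. The stems whose last vowel is 'i' (vinwiwik → vinwiwek, kimil → kimel) change the last vowel to 'e'.
So kefil → kefel.

kefel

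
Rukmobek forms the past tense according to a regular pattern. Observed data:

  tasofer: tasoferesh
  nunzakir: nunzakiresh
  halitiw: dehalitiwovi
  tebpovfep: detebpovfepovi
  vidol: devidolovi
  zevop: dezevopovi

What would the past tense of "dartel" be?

dedartelovi

"dartel" ends in -l. The one such stem in the data (vidol → devidolovi) adds de- … -ovi around the stem, so the same rule applies.
So dartel → dedartelovi.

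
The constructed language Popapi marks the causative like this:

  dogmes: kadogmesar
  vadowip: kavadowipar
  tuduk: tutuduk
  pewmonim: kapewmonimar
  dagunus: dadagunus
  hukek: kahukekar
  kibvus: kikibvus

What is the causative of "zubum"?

zuzubum

"zubum" has last vowel 'u'. The stems whose last vowel is 'u' (dagunus → dadagunus, kibvus → kikibvus, tuduk → tutuduk) repeat the first consonant+vowel as a prefix.
The other pattern: stems whose last vowel is 'e' or 'i' add ka- … -ar around the stem.
So zubum → zuzubum.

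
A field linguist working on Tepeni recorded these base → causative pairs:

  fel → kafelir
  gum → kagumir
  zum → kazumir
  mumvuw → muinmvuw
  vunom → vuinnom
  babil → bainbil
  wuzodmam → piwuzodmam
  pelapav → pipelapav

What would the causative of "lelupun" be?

pilelupun

gum and vunom both end in -m yet inflect differently (kagumir, vuinnom), so the final letter is not what conditions the rule; the number of vowels is.
"lelupun" has 3 vowels. The stems with 3 vowels (wuzodmam → piwuzodmam, pelapav → pipelapav) add the prefix pi-.
So lelupun → pilelupun.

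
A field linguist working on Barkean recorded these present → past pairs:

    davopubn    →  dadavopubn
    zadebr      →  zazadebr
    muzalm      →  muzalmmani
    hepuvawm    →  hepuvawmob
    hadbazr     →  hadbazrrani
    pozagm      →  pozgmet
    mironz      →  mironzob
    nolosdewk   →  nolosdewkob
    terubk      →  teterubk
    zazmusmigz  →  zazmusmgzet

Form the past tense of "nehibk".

nenehibk

pozagm and muzalm both end in -m yet inflect differently (pozgmet, muzalmmani), so the final letter is not what conditions the rule; the second-to-last letter is.
"nehibk" has second-to-last letter 'b'. The stems whose second-to-last letter is 'b' (zadebr → zazadebr, davopubn → dadavopubn, terubk → teterubk) repeat the first consonant+vowel as a prefix.
So nehibk → nenehibk.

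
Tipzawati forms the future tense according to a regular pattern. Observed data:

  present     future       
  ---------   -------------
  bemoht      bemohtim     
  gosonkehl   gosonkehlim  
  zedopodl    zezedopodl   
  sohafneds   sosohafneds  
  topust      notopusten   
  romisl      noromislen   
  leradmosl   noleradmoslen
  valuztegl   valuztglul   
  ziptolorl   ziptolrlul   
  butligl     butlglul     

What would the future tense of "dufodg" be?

dudufodg

"dufodg" has second-to-last letter 'd'. The stems whose second-to-last letter is 'd' (zedopodl → zezedopodl, sohafneds → sosohafneds) repeat the first consonant+vowel as a prefix.
So dufodg → dudufodg.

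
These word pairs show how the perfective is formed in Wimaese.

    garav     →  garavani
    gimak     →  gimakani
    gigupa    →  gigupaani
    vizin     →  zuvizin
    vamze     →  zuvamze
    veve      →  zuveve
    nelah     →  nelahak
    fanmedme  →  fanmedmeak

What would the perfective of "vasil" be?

zuvasil

vamze and fanmedme both end in -e yet inflect differently (zuvamze, fanmedmeak), so the final letter is not what conditions the rule; the first letter is.
"vasil" begins with v-. The stems beginning with v- (vizin → zuvizin, vamze → zuvamze, veve → zuveve) add the prefix zu-.
The other patterns: stems beginning with g- add -ani; stems beginning with f- or n- add -ak.
So vasil → zuvasil.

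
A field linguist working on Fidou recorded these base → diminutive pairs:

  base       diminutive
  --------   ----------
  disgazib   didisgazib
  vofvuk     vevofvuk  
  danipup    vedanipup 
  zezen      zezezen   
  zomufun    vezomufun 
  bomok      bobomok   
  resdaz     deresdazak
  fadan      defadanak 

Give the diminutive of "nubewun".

fadan and zomufun both end in -n yet inflect differently (defadanak, vezomufun), so the final letter is not what conditions the rule; the last vowel is.
"nubewun" has last vowel 'u'. The stems whose last vowel is 'u' (zomufun → vezomufun, vofvuk → vevofvuk, danipup → vedanipup) add the prefix ve-.
So nubewun → venubewun.

venubewun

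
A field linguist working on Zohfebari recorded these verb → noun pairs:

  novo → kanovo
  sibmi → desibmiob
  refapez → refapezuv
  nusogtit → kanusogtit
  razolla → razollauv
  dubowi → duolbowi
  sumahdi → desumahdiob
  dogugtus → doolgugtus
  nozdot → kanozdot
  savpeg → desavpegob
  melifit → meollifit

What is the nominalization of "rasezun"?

rasezunuv

"rasezun" begins with r-. The stems beginning with r- (razolla → razollauv, refapez → refapezuv) add -uv.
So rasezun → rasezunuv.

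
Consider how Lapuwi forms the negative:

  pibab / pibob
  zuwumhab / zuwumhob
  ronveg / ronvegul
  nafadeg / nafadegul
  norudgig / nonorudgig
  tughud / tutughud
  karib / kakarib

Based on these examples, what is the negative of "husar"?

ronveg and norudgig both end in -g yet inflect differently (ronvegul, nonorudgig), so the final letter is not what conditions the rule; the last vowel is.
"husar" has last vowel 'a'. The stems whose last vowel is 'a' (pibab → pibob, zuwumhab → zuwumhob) change the last vowel to 'o'.
The other patterns: stems whose last vowel is 'e' add -ul; stems whose last vowel is 'i' or 'u' repeat the first consonant+vowel as a prefix.
So husar → husor.

husor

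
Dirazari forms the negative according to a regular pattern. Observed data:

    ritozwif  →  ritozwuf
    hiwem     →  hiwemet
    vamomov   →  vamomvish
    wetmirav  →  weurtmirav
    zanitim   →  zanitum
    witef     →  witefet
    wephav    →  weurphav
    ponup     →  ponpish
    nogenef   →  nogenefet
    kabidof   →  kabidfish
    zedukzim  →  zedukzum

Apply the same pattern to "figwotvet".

kabidof and ritozwif both end in -f yet inflect differently (kabidfish, ritozwuf), so the final letter is not what conditions the rule; the last vowel is.
"figwotvet" has last vowel 'e'. The stems whose last vowel is 'e' (nogenef → nogenefet, hiwem → hiwemet, witef → witefet) add -et.
So figwotvet → figwotvetet.

figwotvetet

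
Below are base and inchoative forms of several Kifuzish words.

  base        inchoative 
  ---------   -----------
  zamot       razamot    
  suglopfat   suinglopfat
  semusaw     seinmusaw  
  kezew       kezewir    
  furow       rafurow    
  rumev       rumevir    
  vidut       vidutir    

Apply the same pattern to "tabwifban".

tainbwifban

semusaw and furow both end in -w yet inflect differently (seinmusaw, rafurow), so the final letter is not what conditions the rule; the last vowel is.
"tabwifban" has last vowel 'a'. The stems whose last vowel is 'a' (suglopfat → suinglopfat, semusaw → seinmusaw) insert -in- after the first vowel.
The other patterns: stems whose last vowel is 'o' add the prefix ra-; stems whose last vowel is 'e' or 'u' add -ir.
So tabwifban → tainbwifban.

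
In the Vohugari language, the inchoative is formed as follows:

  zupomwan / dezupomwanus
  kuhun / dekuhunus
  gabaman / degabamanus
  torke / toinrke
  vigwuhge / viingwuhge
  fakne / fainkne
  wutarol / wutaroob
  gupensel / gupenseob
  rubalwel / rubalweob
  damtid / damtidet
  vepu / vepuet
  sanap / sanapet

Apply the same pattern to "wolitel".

torke and gupensel both have last vowel 'e' yet inflect differently (toinrke, gupenseob), so the last vowel is not what conditions the rule; the final letter is.
"wolitel" ends in -l. The stems ending in -l (wutarol → wutaroob, gupensel → gupenseob, rubalwel → rubalweob) drop the final letter and add -ob.
The other patterns: stems ending in -n add de- … -us around the stem; stems ending in -e insert -in- after the first vowel; stems ending in -d, -p or -u add -et.
So wolitel → woliteob.

woliteob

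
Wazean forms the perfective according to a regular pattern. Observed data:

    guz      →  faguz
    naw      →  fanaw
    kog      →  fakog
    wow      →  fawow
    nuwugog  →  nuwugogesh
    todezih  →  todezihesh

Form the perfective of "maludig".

maludigesh

nuwugog and kog both end in -g yet inflect differently (nuwugogesh, fakog), so the final letter is not what conditions the rule; the number of vowels is.
"maludig" has 3 vowels. The stems with 3 vowels (todezih → todezihesh, nuwugog → nuwugogesh) add -esh.
The other pattern: stems with 1 vowel add the prefix fa-.
So maludig → maludigesh.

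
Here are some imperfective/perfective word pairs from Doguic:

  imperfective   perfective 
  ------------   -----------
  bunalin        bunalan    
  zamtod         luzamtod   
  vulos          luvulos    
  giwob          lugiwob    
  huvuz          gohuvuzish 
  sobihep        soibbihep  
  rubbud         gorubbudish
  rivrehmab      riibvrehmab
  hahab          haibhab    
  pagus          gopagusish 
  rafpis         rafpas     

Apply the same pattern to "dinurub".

godinurubish

pagus and vulos both end in -s yet inflect differently (gopagusish, luvulos), so the final letter is not what conditions the rule; the last vowel is.
"dinurub" has last vowel 'u'. The stems whose last vowel is 'u' (rubbud → gorubbudish, huvuz → gohuvuzish, pagus → gopagusish) add go- … -ish around the stem.
The other patterns: stems whose last vowel is 'o' add the prefix lu-; stems whose last vowel is 'i' change the last vowel to 'a'; stems whose last vowel is 'a' or 'e' insert -ib- after the first vowel.
So dinurub → godinurubish.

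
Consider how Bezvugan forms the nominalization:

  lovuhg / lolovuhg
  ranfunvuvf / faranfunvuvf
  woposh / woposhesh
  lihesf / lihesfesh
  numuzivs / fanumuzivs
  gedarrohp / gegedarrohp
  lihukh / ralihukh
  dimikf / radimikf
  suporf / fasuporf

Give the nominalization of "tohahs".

totohahs

"tohahs" has second-to-last letter 'h'. The stems whose second-to-last letter is 'h' (lovuhg → lolovuhg, gedarrohp → gegedarrohp) repeat the first consonant+vowel as a prefix.
So tohahs → totohahs.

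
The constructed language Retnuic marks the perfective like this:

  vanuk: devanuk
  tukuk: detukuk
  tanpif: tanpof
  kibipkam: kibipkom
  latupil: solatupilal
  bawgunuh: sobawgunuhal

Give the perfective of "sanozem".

sanozom

tanpif and latupil both have last vowel 'i' yet inflect differently (tanpof, solatupilal), so the last vowel is not what conditions the rule; the final letter is.
"sanozem" ends in -m. The one such stem in the data (kibipkam → kibipkom) changes the last vowel to 'o' (as does tanpif), so the same rule applies.
So sanozem → sanozom.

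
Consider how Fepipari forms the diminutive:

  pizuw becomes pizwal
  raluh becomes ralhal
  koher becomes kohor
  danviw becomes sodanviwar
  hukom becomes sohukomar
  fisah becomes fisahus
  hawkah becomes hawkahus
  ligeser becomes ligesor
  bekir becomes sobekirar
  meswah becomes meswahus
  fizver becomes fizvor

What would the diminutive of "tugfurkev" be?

danviw and pizuw both end in -w yet inflect differently (sodanviwar, pizwal), so the final letter is not what conditions the rule; the last vowel is.
"tugfurkev" has last vowel 'e'. The stems whose last vowel is 'e' (koher → kohor, ligeser → ligesor, fizver → fizvor) change the last vowel to 'o'.
The other patterns: stems whose last vowel is 'a' add -us; stems whose last vowel is 'i' or 'o' add so- … -ar around the stem; stems whose last vowel is 'u' delete the last vowel and add -al.
So tugfurkev → tugfurkov.

tugfurkov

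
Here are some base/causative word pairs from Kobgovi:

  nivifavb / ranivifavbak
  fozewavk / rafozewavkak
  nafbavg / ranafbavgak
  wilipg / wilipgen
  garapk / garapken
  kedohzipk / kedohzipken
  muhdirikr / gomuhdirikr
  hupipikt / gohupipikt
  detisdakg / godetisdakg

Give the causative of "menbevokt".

"menbevokt" has second-to-last letter 'k'. The stems whose second-to-last letter is 'k' (muhdirikr → gomuhdirikr, hupipikt → gohupipikt, detisdakg → godetisdakg) add the prefix go-.
So menbevokt → gomenbevokt.

gomenbevokt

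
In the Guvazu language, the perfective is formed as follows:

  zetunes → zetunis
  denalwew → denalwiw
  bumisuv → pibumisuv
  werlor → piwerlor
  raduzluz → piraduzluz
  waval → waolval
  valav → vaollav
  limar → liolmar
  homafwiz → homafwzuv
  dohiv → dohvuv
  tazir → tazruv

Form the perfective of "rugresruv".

"rugresruv" has last vowel 'u'. The stems whose last vowel is 'u' (bumisuv → pibumisuv, raduzluz → piraduzluz) add the prefix pi-.
The other patterns: stems whose last vowel is 'e' change the last vowel to 'i'; stems whose last vowel is 'a' insert -ol- after the first vowel; stems whose last vowel is 'i' delete the last vowel and add -uv.
So rugresruv → pirugresruv.

pirugresruv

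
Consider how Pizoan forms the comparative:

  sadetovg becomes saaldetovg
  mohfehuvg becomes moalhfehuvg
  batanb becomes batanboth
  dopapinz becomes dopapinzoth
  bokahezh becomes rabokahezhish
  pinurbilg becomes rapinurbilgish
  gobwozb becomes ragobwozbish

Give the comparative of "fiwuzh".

"fiwuzh" has second-to-last letter 'z'. The stems whose second-to-last letter is 'z' (bokahezh → rabokahezhish, gobwozb → ragobwozbish) add ra- … -ish around the stem.
So fiwuzh → rafiwuzhish.

rafiwuzhish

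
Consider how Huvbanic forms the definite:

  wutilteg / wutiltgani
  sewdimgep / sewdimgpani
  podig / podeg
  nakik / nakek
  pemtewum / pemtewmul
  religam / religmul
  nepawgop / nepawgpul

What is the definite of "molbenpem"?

molbenpmani

wutilteg and podig both end in -g yet inflect differently (wutiltgani, podeg), so the final letter is not what conditions the rule; the last vowel is.
"molbenpem" has last vowel 'e'. The stems whose last vowel is 'e' (wutilteg → wutiltgani, sewdimgep → sewdimgpani) delete the last vowel and add -ani.
The other patterns: stems whose last vowel is 'i' change the last vowel to 'e'; stems whose last vowel is 'a', 'o' or 'u' delete the last vowel and add -ul.
So molbenpem → molbenpmani.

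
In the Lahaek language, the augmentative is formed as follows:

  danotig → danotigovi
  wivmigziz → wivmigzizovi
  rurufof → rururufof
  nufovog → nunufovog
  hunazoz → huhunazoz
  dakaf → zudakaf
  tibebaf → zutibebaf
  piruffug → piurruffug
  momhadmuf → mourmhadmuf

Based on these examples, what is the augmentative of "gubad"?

zugubad

"gubad" has last vowel 'a'. The stems whose last vowel is 'a' (dakaf → zudakaf, tibebaf → zutibebaf) add the prefix zu-.
The other patterns: stems whose last vowel is 'i' add -ovi; stems whose last vowel is 'o' repeat the first consonant+vowel as a prefix; stems whose last vowel is 'u' insert -ur- after the first vowel.
So gubad → zugubad.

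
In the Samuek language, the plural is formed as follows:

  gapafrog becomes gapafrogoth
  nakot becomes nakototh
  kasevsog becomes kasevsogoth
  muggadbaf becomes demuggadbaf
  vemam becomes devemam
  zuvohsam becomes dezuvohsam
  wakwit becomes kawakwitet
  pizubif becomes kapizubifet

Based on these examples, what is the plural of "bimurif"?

kabimurifet

nakot and wakwit both end in -t yet inflect differently (nakototh, kawakwitet), so the final letter is not what conditions the rule; the last vowel is.
"bimurif" has last vowel 'i'. The stems whose last vowel is 'i' (wakwit → kawakwitet, pizubif → kapizubifet) add ka- … -et around the stem.
The other patterns: stems whose last vowel is 'o' add -oth; stems whose last vowel is 'a' add the prefix de-.
So bimurif → kabimurifet.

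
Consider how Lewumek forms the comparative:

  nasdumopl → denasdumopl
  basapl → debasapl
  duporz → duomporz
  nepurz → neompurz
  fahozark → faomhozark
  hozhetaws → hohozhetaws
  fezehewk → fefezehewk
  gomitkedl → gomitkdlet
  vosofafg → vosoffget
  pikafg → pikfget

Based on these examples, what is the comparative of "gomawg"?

gogomawg

"gomawg" has second-to-last letter 'w'. The stems whose second-to-last letter is 'w' (hozhetaws → hohozhetaws, fezehewk → fefezehewk) repeat the first consonant+vowel as a prefix.
So gomawg → gogomawg.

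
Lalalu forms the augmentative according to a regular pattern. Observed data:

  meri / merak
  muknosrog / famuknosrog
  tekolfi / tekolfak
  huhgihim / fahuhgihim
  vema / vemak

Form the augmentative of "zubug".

fazubug

"zubug" ends in a consonant. The stems ending in a consonant (huhgihim → fahuhgihim, muknosrog → famuknosrog) add the prefix fa-.
The other pattern: stems ending in a vowel drop the final letter and add -ak.
So zubug → fazubug.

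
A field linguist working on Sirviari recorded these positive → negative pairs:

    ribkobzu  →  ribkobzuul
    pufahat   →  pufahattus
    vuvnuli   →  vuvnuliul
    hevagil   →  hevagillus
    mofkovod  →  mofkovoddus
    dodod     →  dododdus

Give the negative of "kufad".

kufaddus

"kufad" ends in a consonant. The stems ending in a consonant (pufahat → pufahattus, dodod → dododdus, mofkovod → mofkovoddus) double the final consonant and add -us.
The other pattern: stems ending in a vowel add -ul.
So kufad → kufaddus.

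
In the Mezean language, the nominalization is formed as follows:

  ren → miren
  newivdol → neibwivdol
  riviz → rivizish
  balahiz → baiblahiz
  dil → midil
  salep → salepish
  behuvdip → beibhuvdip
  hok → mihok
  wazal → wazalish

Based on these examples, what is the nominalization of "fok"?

mifok

"fok" has 1 vowel. The stems with 1 vowel (dil → midil, ren → miren, hok → mihok) add the prefix mi-.
The other patterns: stems with 2 vowels add -ish; stems with 3 vowels insert -ib- after the first vowel.
So fok → mifok.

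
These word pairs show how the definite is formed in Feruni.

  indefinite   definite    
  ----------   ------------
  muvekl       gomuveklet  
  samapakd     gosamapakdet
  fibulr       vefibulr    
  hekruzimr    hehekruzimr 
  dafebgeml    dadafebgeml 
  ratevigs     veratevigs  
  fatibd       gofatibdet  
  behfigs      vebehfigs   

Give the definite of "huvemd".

muvekl and dafebgeml both end in -l yet inflect differently (gomuveklet, dadafebgeml), so the final letter is not what conditions the rule; the second-to-last letter is.
"huvemd" has second-to-last letter 'm'. The stems whose second-to-last letter is 'm' (hekruzimr → hehekruzimr, dafebgeml → dadafebgeml) repeat the first consonant+vowel as a prefix.
So huvemd → huhuvemd.

huhuvemd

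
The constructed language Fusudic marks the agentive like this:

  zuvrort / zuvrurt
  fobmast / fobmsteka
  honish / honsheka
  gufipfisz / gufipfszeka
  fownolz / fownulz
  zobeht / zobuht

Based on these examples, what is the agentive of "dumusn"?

dumsneka

fobmast and zuvrort both end in -t yet inflect differently (fobmsteka, zuvrurt), so the final letter is not what conditions the rule; the second-to-last letter is.
"dumusn" has second-to-last letter 's'. The stems whose second-to-last letter is 's' (honish → honsheka, fobmast → fobmsteka, gufipfisz → gufipfszeka) delete the last vowel and add -eka.
So dumusn → dumsneka.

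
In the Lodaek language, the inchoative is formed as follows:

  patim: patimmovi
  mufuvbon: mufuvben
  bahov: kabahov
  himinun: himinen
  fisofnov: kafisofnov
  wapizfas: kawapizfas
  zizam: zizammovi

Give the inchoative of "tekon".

fisofnov and mufuvbon both have last vowel 'o' yet inflect differently (kafisofnov, mufuvben), so the last vowel is not what conditions the rule; the final letter is.
"tekon" ends in -n. The stems ending in -n (himinun → himinen, mufuvbon → mufuvben) change the last vowel to 'e'.
The other patterns: stems ending in -s or -v add the prefix ka-; stems ending in -m double the final consonant and add -ovi.
So tekon → teken.

teken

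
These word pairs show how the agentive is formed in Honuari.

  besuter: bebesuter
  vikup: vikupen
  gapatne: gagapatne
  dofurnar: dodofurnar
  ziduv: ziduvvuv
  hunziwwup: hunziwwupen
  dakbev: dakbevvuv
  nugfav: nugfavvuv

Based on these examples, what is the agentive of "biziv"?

ziduv and vikup both have last vowel 'u' yet inflect differently (ziduvvuv, vikupen), so the last vowel is not what conditions the rule; the final letter is.
"biziv" ends in -v. The stems ending in -v (dakbev → dakbevvuv, ziduv → ziduvvuv, nugfav → nugfavvuv) double the final consonant and add -uv.
The other patterns: stems ending in -p add -en; stems ending in -e or -r repeat the first consonant+vowel as a prefix.
So biziv → bizivvuv.

bizivvuv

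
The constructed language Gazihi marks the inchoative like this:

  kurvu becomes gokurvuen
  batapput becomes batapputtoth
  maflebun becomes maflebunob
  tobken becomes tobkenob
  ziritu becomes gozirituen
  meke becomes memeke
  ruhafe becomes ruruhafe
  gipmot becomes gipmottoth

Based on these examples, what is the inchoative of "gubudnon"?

batapput and kurvu both have last vowel 'u' yet inflect differently (batapputtoth, gokurvuen), so the last vowel is not what conditions the rule; the final letter is.
"gubudnon" ends in -n. The stems ending in -n (tobken → tobkenob, maflebun → maflebunob) add -ob.
So gubudnon → gubudnonob.

gubudnonob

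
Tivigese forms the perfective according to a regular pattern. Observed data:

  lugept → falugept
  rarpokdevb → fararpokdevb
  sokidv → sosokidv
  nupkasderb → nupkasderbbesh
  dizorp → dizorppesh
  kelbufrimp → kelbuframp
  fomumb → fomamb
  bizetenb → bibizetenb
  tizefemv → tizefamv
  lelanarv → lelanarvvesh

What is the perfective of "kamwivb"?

fakamwivb

lelanarv and sokidv both end in -v yet inflect differently (lelanarvvesh, sosokidv), so the final letter is not what conditions the rule; the second-to-last letter is.
"kamwivb" has second-to-last letter 'v'. The one such stem in the data (rarpokdevb → fararpokdevb) adds the prefix fa-, so the same rule applies.
The other patterns: stems whose second-to-last letter is 'r' double the final consonant and add -esh; stems whose second-to-last letter is 'd' or 'n' repeat the first consonant+vowel as a prefix; stems whose second-to-last letter is 'm' change the last vowel to 'a'.
So kamwivb → fakamwivb.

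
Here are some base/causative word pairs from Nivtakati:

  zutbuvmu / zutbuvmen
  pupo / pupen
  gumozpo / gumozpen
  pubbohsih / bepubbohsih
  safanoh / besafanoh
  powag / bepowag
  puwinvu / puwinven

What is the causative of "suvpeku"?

safanoh and pupo both have last vowel 'o' yet inflect differently (besafanoh, pupen), so the last vowel is not what conditions the rule; whether the stem ends in a vowel or a consonant is.
"suvpeku" ends in a vowel. The stems ending in a vowel (pupo → pupen, gumozpo → gumozpen, puwinvu → puwinven) drop the final letter and add -en.
So suvpeku → suvpeken.

suvpeken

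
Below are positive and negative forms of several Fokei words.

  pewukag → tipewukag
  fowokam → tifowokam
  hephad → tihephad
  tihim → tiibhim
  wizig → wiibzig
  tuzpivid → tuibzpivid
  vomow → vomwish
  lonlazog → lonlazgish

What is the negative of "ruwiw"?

fowokam and tihim both end in -m yet inflect differently (tifowokam, tiibhim), so the final letter is not what conditions the rule; the last vowel is.
"ruwiw" has last vowel 'i'. The stems whose last vowel is 'i' (tihim → tiibhim, wizig → wiibzig, tuzpivid → tuibzpivid) insert -ib- after the first vowel.
So ruwiw → ruibwiw.

ruibwiw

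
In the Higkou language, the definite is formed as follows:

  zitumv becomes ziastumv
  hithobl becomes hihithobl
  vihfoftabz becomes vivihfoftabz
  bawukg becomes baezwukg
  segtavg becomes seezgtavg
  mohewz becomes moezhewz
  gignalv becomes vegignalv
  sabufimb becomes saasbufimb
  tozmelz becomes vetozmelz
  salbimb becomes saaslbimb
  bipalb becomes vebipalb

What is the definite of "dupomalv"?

vihfoftabz and tozmelz both end in -z yet inflect differently (vivihfoftabz, vetozmelz), so the final letter is not what conditions the rule; the second-to-last letter is.
"dupomalv" has second-to-last letter 'l'. The stems whose second-to-last letter is 'l' (gignalv → vegignalv, bipalb → vebipalb, tozmelz → vetozmelz) add the prefix ve-.
The other patterns: stems whose second-to-last letter is 'b' repeat the first consonant+vowel as a prefix; stems whose second-to-last letter is 'm' insert -as- after the first vowel; stems whose second-to-last letter is 'k', 'v' or 'w' insert -ez- after the first vowel.
So dupomalv → vedupomalv.

vedupomalv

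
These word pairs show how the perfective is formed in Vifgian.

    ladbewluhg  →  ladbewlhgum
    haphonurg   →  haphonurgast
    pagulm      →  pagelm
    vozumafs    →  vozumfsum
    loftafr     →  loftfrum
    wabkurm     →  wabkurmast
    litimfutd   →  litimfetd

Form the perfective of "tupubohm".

haphonurg and ladbewluhg both end in -g yet inflect differently (haphonurgast, ladbewlhgum), so the final letter is not what conditions the rule; the second-to-last letter is.
"tupubohm" has second-to-last letter 'h'. The one such stem in the data (ladbewluhg → ladbewlhgum) deletes the last vowel and adds -um (as do vozumafs, loftafr), so the same rule applies.
So tupubohm → tupubhmum.

tupubhmum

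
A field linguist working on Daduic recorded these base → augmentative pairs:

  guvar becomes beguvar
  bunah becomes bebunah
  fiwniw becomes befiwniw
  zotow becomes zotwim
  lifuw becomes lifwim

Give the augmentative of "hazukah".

behazukah

fiwniw and zotow both end in -w yet inflect differently (befiwniw, zotwim), so the final letter is not what conditions the rule; the last vowel is.
"hazukah" has last vowel 'a'. The stems whose last vowel is 'a' (guvar → beguvar, bunah → bebunah) add the prefix be-.
The other pattern: stems whose last vowel is 'o' or 'u' delete the last vowel and add -im.
So hazukah → behazukah.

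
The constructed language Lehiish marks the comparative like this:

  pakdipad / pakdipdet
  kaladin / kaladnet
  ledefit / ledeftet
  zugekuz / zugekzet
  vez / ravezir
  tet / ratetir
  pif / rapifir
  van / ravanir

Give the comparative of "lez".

ralezir

zugekuz and vez both end in -z yet inflect differently (zugekzet, ravezir), so the final letter is not what conditions the rule; the number of vowels is.
"lez" has 1 vowel. The stems with 1 vowel (vez → ravezir, tet → ratetir, pif → rapifir) add ra- … -ir around the stem.
The other pattern: stems with 3 vowels delete the last vowel and add -et.
So lez → ralezir.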